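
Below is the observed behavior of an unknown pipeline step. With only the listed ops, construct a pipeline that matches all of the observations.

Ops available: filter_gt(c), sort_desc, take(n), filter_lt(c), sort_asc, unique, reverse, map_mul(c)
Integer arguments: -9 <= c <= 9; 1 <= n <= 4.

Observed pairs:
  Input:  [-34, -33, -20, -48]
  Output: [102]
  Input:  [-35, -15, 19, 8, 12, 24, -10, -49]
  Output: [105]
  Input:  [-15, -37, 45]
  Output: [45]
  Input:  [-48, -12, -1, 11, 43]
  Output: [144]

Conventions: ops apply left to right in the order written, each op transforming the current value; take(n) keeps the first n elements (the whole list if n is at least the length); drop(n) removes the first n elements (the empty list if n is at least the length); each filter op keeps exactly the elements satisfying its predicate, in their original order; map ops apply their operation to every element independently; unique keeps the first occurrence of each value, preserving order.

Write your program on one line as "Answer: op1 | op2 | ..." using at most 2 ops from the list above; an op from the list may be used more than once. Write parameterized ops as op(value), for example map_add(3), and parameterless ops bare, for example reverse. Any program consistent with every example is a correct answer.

take(1) | map_mul(-3)

Check, running the answer program on each example:
  [-34, -33, -20, -48] -> [-34] -> [102]
  [-35, -15, 19, 8, 12, 24, -10, -49] -> [-35] -> [105]
  [-15, -37, 45] -> [-15] -> [45]
  [-48, -12, -1, 11, 43] -> [-48] -> [144]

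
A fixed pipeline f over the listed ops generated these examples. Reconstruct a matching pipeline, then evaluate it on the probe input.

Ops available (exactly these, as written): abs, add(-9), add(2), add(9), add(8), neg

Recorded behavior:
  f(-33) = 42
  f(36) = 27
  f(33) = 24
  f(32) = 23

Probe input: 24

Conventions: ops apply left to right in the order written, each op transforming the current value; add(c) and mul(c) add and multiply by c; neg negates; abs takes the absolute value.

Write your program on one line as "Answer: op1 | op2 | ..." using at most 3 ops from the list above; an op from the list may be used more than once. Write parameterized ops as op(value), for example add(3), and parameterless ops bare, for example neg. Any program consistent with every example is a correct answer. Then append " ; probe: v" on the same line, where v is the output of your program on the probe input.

add(-9) | abs ; probe: 15

Check, running the answer program on each example:
  -33 -> -42 -> 42
  36 -> 27 -> 27
  33 -> 24 -> 24
  32 -> 23 -> 23
  probe: 24 -> 15 -> 15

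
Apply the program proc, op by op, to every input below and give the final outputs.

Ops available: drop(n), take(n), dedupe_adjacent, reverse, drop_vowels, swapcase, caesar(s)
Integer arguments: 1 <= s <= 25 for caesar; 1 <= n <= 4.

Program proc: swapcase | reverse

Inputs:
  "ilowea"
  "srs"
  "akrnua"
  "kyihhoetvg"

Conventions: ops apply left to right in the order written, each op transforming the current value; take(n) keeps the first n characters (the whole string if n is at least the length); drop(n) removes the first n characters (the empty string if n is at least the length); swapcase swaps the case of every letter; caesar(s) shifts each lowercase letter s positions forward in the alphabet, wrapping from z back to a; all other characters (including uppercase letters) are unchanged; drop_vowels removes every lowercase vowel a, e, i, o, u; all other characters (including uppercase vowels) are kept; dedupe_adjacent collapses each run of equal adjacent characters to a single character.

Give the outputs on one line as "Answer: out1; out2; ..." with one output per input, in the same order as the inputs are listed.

Execution, op by op:
  "ilowea" -> "ILOWEA" -> "AEWOLI"
  "srs" -> "SRS" -> "SRS"
  "akrnua" -> "AKRNUA" -> "AUNRKA"
  "kyihhoetvg" -> "KYIHHOETVG" -> "GVTEOHHIYK"

"AEWOLI"; "SRS"; "AUNRKA"; "GVTEOHHIYK"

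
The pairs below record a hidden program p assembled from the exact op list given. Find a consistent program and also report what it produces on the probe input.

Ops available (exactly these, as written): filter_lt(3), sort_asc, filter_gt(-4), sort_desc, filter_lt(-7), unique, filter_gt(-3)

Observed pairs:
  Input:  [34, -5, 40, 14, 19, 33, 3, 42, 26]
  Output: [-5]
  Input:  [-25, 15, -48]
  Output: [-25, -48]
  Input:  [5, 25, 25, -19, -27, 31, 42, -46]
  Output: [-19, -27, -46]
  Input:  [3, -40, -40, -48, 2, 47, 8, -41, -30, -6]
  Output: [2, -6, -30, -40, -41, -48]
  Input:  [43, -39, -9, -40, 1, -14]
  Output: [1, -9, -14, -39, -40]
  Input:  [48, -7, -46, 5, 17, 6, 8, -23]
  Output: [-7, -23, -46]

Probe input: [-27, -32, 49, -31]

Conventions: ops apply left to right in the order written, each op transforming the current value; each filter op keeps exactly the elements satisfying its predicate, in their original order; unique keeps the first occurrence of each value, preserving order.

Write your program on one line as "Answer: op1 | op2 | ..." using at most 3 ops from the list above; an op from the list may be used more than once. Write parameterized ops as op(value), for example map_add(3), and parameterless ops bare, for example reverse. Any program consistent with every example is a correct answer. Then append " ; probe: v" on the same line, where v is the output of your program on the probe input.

unique | filter_lt(3) | sort_desc ; probe: [-27, -31, -32]

Check, running the answer program on each example:
  [34, -5, 40, 14, 19, 33, 3, 42, 26] -> [34, -5, 40, 14, 19, 33, 3, 42, 26] -> [-5] -> [-5]
  [-25, 15, -48] -> [-25, 15, -48] -> [-25, -48] -> [-25, -48]
  [5, 25, 25, -19, -27, 31, 42, -46] -> [5, 25, -19, -27, 31, 42, -46] -> [-19, -27, -46] -> [-19, -27, -46]
  [3, -40, -40, -48, 2, 47, 8, -41, -30, -6] -> [3, -40, -48, 2, 47, 8, -41, -30, -6] -> [-40, -48, 2, -41, -30, -6] -> [2, -6, -30, -40, -41, -48]
  [43, -39, -9, -40, 1, -14] -> [43, -39, -9, -40, 1, -14] -> [-39, -9, -40, 1, -14] -> [1, -9, -14, -39, -40]
  [48, -7, -46, 5, 17, 6, 8, -23] -> [48, -7, -46, 5, 17, 6, 8, -23] -> [-7, -46, -23] -> [-7, -23, -46]
  probe: [-27, -32, 49, -31] -> [-27, -32, 49, -31] -> [-27, -32, -31] -> [-27, -31, -32]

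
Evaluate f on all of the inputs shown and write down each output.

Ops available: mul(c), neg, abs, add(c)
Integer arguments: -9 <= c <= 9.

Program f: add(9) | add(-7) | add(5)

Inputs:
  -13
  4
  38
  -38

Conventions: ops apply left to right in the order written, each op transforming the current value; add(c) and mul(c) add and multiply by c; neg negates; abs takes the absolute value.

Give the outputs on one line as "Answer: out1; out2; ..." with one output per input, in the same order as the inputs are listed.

Execution, op by op:
  -13 -> -4 -> -11 -> -6
  4 -> 13 -> 6 -> 11
  38 -> 47 -> 40 -> 45
  -38 -> -29 -> -36 -> -31

-6; 11; 45; -31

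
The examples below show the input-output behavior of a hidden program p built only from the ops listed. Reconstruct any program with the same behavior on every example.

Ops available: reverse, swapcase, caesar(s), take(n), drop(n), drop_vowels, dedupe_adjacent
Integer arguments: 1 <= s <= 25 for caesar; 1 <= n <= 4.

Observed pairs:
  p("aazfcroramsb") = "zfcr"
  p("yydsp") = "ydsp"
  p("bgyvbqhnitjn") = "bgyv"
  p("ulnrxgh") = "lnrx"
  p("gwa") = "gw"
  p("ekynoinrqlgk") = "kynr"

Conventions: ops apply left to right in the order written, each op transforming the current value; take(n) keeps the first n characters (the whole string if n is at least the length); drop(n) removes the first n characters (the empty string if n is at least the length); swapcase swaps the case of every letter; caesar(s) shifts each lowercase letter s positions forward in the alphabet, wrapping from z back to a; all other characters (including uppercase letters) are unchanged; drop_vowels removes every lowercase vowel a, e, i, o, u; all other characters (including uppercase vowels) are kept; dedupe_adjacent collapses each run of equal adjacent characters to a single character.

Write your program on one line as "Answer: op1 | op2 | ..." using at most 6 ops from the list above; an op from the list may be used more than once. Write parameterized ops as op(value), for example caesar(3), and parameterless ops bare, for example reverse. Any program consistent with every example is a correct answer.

reverse | drop_vowels | dedupe_adjacent | reverse | take(4)

Check, running the answer program on each example:
  "aazfcroramsb" -> "bsmarorcfzaa" -> "bsmrrcfz" -> "bsmrcfz" -> "zfcrmsb" -> "zfcr"
  "yydsp" -> "psdyy" -> "psdyy" -> "psdy" -> "ydsp" -> "ydsp"
  "bgyvbqhnitjn" -> "njtinhqbvygb" -> "njtnhqbvygb" -> "njtnhqbvygb" -> "bgyvbqhntjn" -> "bgyv"
  "ulnrxgh" -> "hgxrnlu" -> "hgxrnl" -> "hgxrnl" -> "lnrxgh" -> "lnrx"
  "gwa" -> "awg" -> "wg" -> "wg" -> "gw" -> "gw"
  "ekynoinrqlgk" -> "kglqrnionyke" -> "kglqrnnyk" -> "kglqrnyk" -> "kynrqlgk" -> "kynr"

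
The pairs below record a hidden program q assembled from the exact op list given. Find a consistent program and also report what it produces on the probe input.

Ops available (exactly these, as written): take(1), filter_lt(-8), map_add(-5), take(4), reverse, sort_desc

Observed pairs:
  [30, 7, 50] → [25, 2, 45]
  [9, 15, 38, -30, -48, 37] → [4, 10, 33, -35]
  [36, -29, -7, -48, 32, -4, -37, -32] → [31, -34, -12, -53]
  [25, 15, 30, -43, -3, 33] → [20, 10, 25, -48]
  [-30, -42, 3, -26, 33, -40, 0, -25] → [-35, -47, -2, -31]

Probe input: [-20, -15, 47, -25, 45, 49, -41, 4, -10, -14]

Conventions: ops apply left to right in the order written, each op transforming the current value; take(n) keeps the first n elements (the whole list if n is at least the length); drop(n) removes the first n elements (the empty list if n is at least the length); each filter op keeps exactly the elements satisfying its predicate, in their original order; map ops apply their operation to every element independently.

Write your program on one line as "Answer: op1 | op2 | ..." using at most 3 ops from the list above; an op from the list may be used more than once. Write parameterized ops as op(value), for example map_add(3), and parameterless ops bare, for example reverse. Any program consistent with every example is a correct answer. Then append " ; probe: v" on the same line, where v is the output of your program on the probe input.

take(4) | map_add(-5) ; probe: [-25, -20, 42, -30]

Check, running the answer program on each example:
  [30, 7, 50] -> [30, 7, 50] -> [25, 2, 45]
  [9, 15, 38, -30, -48, 37] -> [9, 15, 38, -30] -> [4, 10, 33, -35]
  [36, -29, -7, -48, 32, -4, -37, -32] -> [36, -29, -7, -48] -> [31, -34, -12, -53]
  [25, 15, 30, -43, -3, 33] -> [25, 15, 30, -43] -> [20, 10, 25, -48]
  [-30, -42, 3, -26, 33, -40, 0, -25] -> [-30, -42, 3, -26] -> [-35, -47, -2, -31]
  probe: [-20, -15, 47, -25, 45, 49, -41, 4, -10, -14] -> [-20, -15, 47, -25] -> [-25, -20, 42, -30]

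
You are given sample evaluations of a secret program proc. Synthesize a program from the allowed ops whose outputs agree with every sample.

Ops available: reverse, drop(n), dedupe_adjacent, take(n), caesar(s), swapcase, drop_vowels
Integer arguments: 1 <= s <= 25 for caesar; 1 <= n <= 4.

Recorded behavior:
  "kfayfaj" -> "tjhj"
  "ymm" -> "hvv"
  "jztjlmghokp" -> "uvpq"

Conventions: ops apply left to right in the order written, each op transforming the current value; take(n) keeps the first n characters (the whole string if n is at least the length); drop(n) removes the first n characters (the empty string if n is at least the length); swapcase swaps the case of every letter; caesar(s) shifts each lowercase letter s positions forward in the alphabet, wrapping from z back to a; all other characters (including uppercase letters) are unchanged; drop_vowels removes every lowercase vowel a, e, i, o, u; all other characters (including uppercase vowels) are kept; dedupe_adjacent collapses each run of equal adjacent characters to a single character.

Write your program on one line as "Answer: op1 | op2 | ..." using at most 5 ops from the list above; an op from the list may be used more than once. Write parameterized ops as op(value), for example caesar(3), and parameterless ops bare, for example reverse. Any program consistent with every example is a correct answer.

caesar(21) | drop_vowels | caesar(14) | take(4)

Check, running the answer program on each example:
  "kfayfaj" -> "favtave" -> "fvtv" -> "tjhj" -> "tjhj"
  "ymm" -> "thh" -> "thh" -> "hvv" -> "hvv"
  "jztjlmghokp" -> "euoeghbcjfk" -> "ghbcjfk" -> "uvpqxty" -> "uvpq"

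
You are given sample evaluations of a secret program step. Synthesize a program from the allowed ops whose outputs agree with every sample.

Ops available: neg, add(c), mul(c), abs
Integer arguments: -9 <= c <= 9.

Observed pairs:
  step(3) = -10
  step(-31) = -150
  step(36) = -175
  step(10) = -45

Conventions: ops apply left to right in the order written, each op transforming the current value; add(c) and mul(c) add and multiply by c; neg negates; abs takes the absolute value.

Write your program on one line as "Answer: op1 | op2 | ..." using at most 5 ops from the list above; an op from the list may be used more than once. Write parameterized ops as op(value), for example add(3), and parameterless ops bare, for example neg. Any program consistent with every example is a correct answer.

neg | abs | mul(-5) | add(5)

Check, running the answer program on each example:
  3 -> -3 -> 3 -> -15 -> -10
  -31 -> 31 -> 31 -> -155 -> -150
  36 -> -36 -> 36 -> -180 -> -175
  10 -> -10 -> 10 -> -50 -> -45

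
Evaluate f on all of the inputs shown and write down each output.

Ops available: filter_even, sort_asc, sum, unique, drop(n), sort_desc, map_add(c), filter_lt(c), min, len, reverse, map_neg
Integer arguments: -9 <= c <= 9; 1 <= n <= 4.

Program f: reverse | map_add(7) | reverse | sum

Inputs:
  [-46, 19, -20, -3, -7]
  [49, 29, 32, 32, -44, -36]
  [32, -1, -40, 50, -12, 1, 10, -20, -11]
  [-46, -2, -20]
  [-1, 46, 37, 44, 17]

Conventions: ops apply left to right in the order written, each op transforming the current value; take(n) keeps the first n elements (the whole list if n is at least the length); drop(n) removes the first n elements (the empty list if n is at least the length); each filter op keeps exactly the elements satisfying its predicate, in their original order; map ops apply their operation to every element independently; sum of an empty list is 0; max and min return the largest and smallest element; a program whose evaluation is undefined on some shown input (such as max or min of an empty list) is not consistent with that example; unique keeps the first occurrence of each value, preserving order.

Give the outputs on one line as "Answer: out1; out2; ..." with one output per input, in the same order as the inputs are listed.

Execution, op by op:
  [-46, 19, -20, -3, -7] -> [-7, -3, -20, 19, -46] -> [0, 4, -13, 26, -39] -> [-39, 26, -13, 4, 0] -> -22
  [49, 29, 32, 32, -44, -36] -> [-36, -44, 32, 32, 29, 49] -> [-29, -37, 39, 39, 36, 56] -> [56, 36, 39, 39, -37, -29] -> 104
  [32, -1, -40, 50, -12, 1, 10, -20, -11] -> [-11, -20, 10, 1, -12, 50, -40, -1, 32] -> [-4, -13, 17, 8, -5, 57, -33, 6, 39] -> [39, 6, -33, 57, -5, 8, 17, -13, -4] -> 72
  [-46, -2, -20] -> [-20, -2, -46] -> [-13, 5, -39] -> [-39, 5, -13] -> -47
  [-1, 46, 37, 44, 17] -> [17, 44, 37, 46, -1] -> [24, 51, 44, 53, 6] -> [6, 53, 44, 51, 24] -> 178

-22; 104; 72; -47; 178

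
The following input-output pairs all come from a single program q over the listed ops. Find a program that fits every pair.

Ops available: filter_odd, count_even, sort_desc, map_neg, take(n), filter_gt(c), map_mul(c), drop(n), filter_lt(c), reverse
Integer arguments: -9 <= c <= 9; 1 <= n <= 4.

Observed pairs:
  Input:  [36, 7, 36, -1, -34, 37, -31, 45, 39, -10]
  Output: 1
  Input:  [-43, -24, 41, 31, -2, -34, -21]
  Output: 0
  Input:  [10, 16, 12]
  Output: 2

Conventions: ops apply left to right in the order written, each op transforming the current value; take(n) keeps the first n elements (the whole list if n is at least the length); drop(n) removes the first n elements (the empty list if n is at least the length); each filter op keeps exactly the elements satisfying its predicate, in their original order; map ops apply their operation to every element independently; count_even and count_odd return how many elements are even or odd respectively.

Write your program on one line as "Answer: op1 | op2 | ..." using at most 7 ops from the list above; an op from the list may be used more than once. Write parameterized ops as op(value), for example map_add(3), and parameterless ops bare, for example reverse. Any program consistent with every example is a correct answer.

take(2) | reverse | map_mul(3) | map_neg | filter_lt(-4) | count_even

Check, running the answer program on each example:
  [36, 7, 36, -1, -34, 37, -31, 45, 39, -10] -> [36, 7] -> [7, 36] -> [21, 108] -> [-21, -108] -> [-21, -108] -> 1
  [-43, -24, 41, 31, -2, -34, -21] -> [-43, -24] -> [-24, -43] -> [-72, -129] -> [72, 129] -> [] -> 0
  [10, 16, 12] -> [10, 16] -> [16, 10] -> [48, 30] -> [-48, -30] -> [-48, -30] -> 2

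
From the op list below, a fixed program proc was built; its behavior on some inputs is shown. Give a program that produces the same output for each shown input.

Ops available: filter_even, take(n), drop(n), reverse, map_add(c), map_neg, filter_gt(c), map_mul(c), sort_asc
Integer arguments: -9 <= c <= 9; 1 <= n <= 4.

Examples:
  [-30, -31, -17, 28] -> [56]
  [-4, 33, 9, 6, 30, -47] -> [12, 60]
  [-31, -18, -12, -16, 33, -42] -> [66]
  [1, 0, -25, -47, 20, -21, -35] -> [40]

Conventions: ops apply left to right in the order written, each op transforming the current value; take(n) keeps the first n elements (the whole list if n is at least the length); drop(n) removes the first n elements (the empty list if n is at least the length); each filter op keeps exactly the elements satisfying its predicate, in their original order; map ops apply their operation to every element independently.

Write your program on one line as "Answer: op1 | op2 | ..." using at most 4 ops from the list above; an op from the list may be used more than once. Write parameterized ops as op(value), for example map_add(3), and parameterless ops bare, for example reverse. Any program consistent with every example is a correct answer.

map_mul(2) | drop(3) | filter_gt(0)

Check, running the answer program on each example:
  [-30, -31, -17, 28] -> [-60, -62, -34, 56] -> [56] -> [56]
  [-4, 33, 9, 6, 30, -47] -> [-8, 66, 18, 12, 60, -94] -> [12, 60, -94] -> [12, 60]
  [-31, -18, -12, -16, 33, -42] -> [-62, -36, -24, -32, 66, -84] -> [-32, 66, -84] -> [66]
  [1, 0, -25, -47, 20, -21, -35] -> [2, 0, -50, -94, 40, -42, -70] -> [-94, 40, -42, -70] -> [40]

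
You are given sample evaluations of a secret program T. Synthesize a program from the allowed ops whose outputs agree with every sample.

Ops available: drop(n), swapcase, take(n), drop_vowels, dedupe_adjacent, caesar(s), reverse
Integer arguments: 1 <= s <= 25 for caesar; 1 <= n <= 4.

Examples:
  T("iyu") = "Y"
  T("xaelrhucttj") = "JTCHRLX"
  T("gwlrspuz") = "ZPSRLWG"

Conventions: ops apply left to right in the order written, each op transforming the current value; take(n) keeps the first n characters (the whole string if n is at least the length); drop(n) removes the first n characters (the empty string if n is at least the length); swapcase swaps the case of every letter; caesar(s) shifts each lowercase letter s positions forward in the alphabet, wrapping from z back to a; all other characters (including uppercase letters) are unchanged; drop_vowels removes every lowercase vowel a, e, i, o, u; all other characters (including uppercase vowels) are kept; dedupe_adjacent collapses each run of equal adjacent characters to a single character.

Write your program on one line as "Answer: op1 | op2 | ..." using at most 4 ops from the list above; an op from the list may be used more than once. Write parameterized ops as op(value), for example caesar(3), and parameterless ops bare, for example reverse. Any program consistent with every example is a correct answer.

reverse | drop_vowels | dedupe_adjacent | swapcase

Check, running the answer program on each example:
  "iyu" -> "uyi" -> "y" -> "y" -> "Y"
  "xaelrhucttj" -> "jttcuhrleax" -> "jttchrlx" -> "jtchrlx" -> "JTCHRLX"
  "gwlrspuz" -> "zupsrlwg" -> "zpsrlwg" -> "zpsrlwg" -> "ZPSRLWG"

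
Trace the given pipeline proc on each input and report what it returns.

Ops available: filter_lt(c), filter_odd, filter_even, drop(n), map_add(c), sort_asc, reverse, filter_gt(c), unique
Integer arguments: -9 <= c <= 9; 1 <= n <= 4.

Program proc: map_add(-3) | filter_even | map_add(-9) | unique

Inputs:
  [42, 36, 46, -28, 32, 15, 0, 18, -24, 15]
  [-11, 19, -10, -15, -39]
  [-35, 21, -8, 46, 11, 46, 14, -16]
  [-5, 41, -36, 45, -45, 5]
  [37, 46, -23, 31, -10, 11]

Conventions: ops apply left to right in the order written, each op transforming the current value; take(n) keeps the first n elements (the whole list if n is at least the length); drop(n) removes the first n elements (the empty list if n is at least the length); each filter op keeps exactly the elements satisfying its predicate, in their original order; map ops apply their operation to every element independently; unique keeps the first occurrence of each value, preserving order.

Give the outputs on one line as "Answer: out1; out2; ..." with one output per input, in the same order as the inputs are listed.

Execution, op by op:
  [42, 36, 46, -28, 32, 15, 0, 18, -24, 15] -> [39, 33, 43, -31, 29, 12, -3, 15, -27, 12] -> [12, 12] -> [3, 3] -> [3]
  [-11, 19, -10, -15, -39] -> [-14, 16, -13, -18, -42] -> [-14, 16, -18, -42] -> [-23, 7, -27, -51] -> [-23, 7, -27, -51]
  [-35, 21, -8, 46, 11, 46, 14, -16] -> [-38, 18, -11, 43, 8, 43, 11, -19] -> [-38, 18, 8] -> [-47, 9, -1] -> [-47, 9, -1]
  [-5, 41, -36, 45, -45, 5] -> [-8, 38, -39, 42, -48, 2] -> [-8, 38, 42, -48, 2] -> [-17, 29, 33, -57, -7] -> [-17, 29, 33, -57, -7]
  [37, 46, -23, 31, -10, 11] -> [34, 43, -26, 28, -13, 8] -> [34, -26, 28, 8] -> [25, -35, 19, -1] -> [25, -35, 19, -1]

[3]; [-23, 7, -27, -51]; [-47, 9, -1]; [-17, 29, 33, -57, -7]; [25, -35, 19, -1]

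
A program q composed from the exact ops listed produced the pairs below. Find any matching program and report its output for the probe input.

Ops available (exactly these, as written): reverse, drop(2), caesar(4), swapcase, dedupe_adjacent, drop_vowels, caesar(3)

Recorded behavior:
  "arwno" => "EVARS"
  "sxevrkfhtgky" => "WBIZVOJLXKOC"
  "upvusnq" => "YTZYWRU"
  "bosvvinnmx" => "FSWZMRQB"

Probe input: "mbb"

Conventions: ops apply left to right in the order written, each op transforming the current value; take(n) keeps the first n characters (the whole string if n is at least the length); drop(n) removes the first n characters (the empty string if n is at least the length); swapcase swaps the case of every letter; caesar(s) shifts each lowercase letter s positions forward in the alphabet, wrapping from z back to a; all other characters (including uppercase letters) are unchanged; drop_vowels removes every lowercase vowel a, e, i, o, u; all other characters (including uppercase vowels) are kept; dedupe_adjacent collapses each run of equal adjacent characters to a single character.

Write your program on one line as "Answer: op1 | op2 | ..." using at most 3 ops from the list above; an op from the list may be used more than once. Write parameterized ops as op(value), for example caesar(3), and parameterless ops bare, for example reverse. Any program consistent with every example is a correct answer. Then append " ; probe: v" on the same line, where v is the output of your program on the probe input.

caesar(4) | dedupe_adjacent | swapcase ; probe: "QF"

Check, running the answer program on each example:
  "arwno" -> "evars" -> "evars" -> "EVARS"
  "sxevrkfhtgky" -> "wbizvojlxkoc" -> "wbizvojlxkoc" -> "WBIZVOJLXKOC"
  "upvusnq" -> "ytzywru" -> "ytzywru" -> "YTZYWRU"
  "bosvvinnmx" -> "fswzzmrrqb" -> "fswzmrqb" -> "FSWZMRQB"
  probe: "mbb" -> "qff" -> "qf" -> "QF"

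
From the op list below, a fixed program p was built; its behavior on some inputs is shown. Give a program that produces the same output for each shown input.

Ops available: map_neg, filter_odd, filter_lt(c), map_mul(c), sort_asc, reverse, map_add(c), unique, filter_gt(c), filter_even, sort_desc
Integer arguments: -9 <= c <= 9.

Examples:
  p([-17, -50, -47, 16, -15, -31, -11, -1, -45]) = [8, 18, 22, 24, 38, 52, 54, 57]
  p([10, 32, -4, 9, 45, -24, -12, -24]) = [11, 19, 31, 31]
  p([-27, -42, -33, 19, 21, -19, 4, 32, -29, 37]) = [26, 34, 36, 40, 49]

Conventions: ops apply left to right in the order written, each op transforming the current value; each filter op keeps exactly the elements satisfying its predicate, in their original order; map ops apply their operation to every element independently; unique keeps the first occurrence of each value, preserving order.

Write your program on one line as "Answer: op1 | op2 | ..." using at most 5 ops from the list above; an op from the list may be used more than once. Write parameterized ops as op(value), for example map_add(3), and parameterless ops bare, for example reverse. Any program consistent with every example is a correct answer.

sort_desc | map_add(-7) | filter_lt(-4) | map_neg

Check, running the answer program on each example:
  [-17, -50, -47, 16, -15, -31, -11, -1, -45] -> [16, -1, -11, -15, -17, -31, -45, -47, -50] -> [9, -8, -18, -22, -24, -38, -52, -54, -57] -> [-8, -18, -22, -24, -38, -52, -54, -57] -> [8, 18, 22, 24, 38, 52, 54, 57]
  [10, 32, -4, 9, 45, -24, -12, -24] -> [45, 32, 10, 9, -4, -12, -24, -24] -> [38, 25, 3, 2, -11, -19, -31, -31] -> [-11, -19, -31, -31] -> [11, 19, 31, 31]
  [-27, -42, -33, 19, 21, -19, 4, 32, -29, 37] -> [37, 32, 21, 19, 4, -19, -27, -29, -33, -42] -> [30, 25, 14, 12, -3, -26, -34, -36, -40, -49] -> [-26, -34, -36, -40, -49] -> [26, 34, 36, 40, 49]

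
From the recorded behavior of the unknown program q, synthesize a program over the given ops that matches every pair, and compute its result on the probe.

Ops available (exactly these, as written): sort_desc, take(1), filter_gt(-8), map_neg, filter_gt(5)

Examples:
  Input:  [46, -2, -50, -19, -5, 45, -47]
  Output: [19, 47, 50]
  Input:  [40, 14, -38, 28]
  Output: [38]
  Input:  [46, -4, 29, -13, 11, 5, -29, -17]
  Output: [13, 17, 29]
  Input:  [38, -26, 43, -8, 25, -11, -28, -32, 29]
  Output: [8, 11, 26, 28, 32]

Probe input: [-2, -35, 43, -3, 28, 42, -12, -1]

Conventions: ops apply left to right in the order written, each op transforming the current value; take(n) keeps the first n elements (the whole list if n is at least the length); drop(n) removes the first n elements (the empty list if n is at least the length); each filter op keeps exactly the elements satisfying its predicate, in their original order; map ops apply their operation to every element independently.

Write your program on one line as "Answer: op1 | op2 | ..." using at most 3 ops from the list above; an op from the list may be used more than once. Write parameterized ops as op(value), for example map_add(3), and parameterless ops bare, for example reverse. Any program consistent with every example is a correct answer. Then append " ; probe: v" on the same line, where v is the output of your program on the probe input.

sort_desc | map_neg | filter_gt(5) ; probe: [12, 35]

Check, running the answer program on each example:
  [46, -2, -50, -19, -5, 45, -47] -> [46, 45, -2, -5, -19, -47, -50] -> [-46, -45, 2, 5, 19, 47, 50] -> [19, 47, 50]
  [40, 14, -38, 28] -> [40, 28, 14, -38] -> [-40, -28, -14, 38] -> [38]
  [46, -4, 29, -13, 11, 5, -29, -17] -> [46, 29, 11, 5, -4, -13, -17, -29] -> [-46, -29, -11, -5, 4, 13, 17, 29] -> [13, 17, 29]
  [38, -26, 43, -8, 25, -11, -28, -32, 29] -> [43, 38, 29, 25, -8, -11, -26, -28, -32] -> [-43, -38, -29, -25, 8, 11, 26, 28, 32] -> [8, 11, 26, 28, 32]
  probe: [-2, -35, 43, -3, 28, 42, -12, -1] -> [43, 42, 28, -1, -2, -3, -12, -35] -> [-43, -42, -28, 1, 2, 3, 12, 35] -> [12, 35]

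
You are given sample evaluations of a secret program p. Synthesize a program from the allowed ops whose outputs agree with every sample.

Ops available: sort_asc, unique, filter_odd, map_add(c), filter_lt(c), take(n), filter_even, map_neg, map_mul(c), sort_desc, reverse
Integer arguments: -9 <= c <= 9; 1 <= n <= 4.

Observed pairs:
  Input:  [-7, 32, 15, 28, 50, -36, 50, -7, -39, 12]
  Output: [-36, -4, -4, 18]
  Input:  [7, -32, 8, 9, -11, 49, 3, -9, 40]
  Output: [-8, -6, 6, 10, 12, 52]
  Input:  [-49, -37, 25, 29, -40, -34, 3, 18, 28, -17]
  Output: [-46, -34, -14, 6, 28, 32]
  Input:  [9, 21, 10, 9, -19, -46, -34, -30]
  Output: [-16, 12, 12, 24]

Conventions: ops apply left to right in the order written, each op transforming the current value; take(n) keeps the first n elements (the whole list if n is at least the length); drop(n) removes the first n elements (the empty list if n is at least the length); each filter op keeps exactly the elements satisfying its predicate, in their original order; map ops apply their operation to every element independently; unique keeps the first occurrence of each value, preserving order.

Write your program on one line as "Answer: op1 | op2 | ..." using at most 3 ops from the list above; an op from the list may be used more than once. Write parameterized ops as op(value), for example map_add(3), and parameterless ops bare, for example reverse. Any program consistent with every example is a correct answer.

sort_asc | filter_odd | map_add(3)

Check, running the answer program on each example:
  [-7, 32, 15, 28, 50, -36, 50, -7, -39, 12] -> [-39, -36, -7, -7, 12, 15, 28, 32, 50, 50] -> [-39, -7, -7, 15] -> [-36, -4, -4, 18]
  [7, -32, 8, 9, -11, 49, 3, -9, 40] -> [-32, -11, -9, 3, 7, 8, 9, 40, 49] -> [-11, -9, 3, 7, 9, 49] -> [-8, -6, 6, 10, 12, 52]
  [-49, -37, 25, 29, -40, -34, 3, 18, 28, -17] -> [-49, -40, -37, -34, -17, 3, 18, 25, 28, 29] -> [-49, -37, -17, 3, 25, 29] -> [-46, -34, -14, 6, 28, 32]
  [9, 21, 10, 9, -19, -46, -34, -30] -> [-46, -34, -30, -19, 9, 9, 10, 21] -> [-19, 9, 9, 21] -> [-16, 12, 12, 24]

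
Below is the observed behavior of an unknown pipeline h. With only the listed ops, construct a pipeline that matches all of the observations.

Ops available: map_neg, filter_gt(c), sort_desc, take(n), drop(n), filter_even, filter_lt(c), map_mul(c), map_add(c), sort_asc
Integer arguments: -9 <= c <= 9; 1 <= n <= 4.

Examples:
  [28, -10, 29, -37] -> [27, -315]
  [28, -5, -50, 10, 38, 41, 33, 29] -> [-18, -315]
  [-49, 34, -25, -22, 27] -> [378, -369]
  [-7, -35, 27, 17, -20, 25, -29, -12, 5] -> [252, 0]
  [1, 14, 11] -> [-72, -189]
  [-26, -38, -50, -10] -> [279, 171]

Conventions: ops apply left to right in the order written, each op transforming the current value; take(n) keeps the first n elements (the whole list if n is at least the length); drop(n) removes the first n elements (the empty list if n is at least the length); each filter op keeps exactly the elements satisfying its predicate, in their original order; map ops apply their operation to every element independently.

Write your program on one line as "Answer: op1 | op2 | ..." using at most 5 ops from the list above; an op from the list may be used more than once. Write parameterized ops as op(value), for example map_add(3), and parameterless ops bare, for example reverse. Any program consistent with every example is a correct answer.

take(2) | sort_asc | map_add(7) | map_mul(-9)

Check, running the answer program on each example:
  [28, -10, 29, -37] -> [28, -10] -> [-10, 28] -> [-3, 35] -> [27, -315]
  [28, -5, -50, 10, 38, 41, 33, 29] -> [28, -5] -> [-5, 28] -> [2, 35] -> [-18, -315]
  [-49, 34, -25, -22, 27] -> [-49, 34] -> [-49, 34] -> [-42, 41] -> [378, -369]
  [-7, -35, 27, 17, -20, 25, -29, -12, 5] -> [-7, -35] -> [-35, -7] -> [-28, 0] -> [252, 0]
  [1, 14, 11] -> [1, 14] -> [1, 14] -> [8, 21] -> [-72, -189]
  [-26, -38, -50, -10] -> [-26, -38] -> [-38, -26] -> [-31, -19] -> [279, 171]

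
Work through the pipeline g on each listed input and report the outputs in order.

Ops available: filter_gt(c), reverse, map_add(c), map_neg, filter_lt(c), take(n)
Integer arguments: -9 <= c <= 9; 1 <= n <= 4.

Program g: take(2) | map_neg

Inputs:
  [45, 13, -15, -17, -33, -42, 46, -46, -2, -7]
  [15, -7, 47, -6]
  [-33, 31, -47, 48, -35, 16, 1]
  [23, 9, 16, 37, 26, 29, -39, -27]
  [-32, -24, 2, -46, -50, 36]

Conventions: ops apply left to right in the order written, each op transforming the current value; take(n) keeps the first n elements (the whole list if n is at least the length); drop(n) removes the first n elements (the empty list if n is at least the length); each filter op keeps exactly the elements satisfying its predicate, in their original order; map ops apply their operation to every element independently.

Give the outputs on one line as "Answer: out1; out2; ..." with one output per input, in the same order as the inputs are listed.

[-45, -13]; [-15, 7]; [33, -31]; [-23, -9]; [32, 24]

Execution, op by op:
  [45, 13, -15, -17, -33, -42, 46, -46, -2, -7] -> [45, 13] -> [-45, -13]
  [15, -7, 47, -6] -> [15, -7] -> [-15, 7]
  [-33, 31, -47, 48, -35, 16, 1] -> [-33, 31] -> [33, -31]
  [23, 9, 16, 37, 26, 29, -39, -27] -> [23, 9] -> [-23, -9]
  [-32, -24, 2, -46, -50, 36] -> [-32, -24] -> [32, 24]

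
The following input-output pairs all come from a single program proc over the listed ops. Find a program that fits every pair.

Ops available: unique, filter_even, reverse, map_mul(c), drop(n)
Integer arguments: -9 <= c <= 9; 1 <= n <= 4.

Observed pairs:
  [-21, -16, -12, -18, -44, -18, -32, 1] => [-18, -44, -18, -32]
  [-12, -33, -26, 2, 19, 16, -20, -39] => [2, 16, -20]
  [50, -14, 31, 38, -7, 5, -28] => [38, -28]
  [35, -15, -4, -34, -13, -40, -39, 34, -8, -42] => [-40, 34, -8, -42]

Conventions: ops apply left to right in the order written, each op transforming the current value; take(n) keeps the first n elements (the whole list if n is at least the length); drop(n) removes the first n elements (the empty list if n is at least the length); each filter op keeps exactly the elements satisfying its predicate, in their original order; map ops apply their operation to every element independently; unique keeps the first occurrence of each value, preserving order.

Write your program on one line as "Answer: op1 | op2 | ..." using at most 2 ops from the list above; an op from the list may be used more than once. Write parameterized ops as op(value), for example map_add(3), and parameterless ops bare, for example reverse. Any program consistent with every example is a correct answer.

filter_even | drop(2)

Check, running the answer program on each example:
  [-21, -16, -12, -18, -44, -18, -32, 1] -> [-16, -12, -18, -44, -18, -32] -> [-18, -44, -18, -32]
  [-12, -33, -26, 2, 19, 16, -20, -39] -> [-12, -26, 2, 16, -20] -> [2, 16, -20]
  [50, -14, 31, 38, -7, 5, -28] -> [50, -14, 38, -28] -> [38, -28]
  [35, -15, -4, -34, -13, -40, -39, 34, -8, -42] -> [-4, -34, -40, 34, -8, -42] -> [-40, 34, -8, -42]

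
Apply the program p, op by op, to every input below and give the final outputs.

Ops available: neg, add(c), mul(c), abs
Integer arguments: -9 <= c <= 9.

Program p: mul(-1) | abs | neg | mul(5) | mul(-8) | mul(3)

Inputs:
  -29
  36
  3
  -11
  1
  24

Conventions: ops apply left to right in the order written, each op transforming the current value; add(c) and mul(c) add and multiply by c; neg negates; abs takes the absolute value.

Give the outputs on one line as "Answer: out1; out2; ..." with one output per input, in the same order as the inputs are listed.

3480; 4320; 360; 1320; 120; 2880

Execution, op by op:
  -29 -> 29 -> 29 -> -29 -> -145 -> 1160 -> 3480
  36 -> -36 -> 36 -> -36 -> -180 -> 1440 -> 4320
  3 -> -3 -> 3 -> -3 -> -15 -> 120 -> 360
  -11 -> 11 -> 11 -> -11 -> -55 -> 440 -> 1320
  1 -> -1 -> 1 -> -1 -> -5 -> 40 -> 120
  24 -> -24 -> 24 -> -24 -> -120 -> 960 -> 2880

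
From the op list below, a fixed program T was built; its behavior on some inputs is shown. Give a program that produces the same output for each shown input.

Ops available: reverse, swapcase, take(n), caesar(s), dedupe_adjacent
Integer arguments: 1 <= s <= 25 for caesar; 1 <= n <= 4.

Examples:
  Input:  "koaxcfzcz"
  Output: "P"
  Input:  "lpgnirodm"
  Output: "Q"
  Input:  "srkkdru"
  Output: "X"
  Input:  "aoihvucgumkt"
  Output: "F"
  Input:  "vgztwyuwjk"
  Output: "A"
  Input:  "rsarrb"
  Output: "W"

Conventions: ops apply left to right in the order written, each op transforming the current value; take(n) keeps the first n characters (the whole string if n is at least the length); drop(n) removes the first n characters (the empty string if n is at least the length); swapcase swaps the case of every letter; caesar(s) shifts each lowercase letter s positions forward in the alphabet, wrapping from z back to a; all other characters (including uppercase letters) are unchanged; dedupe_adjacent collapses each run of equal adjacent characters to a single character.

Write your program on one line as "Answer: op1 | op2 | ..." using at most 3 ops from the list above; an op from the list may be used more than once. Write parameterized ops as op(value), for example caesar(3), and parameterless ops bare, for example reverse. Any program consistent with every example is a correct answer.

caesar(5) | swapcase | take(1)

Check, running the answer program on each example:
  "koaxcfzcz" -> "ptfchkehe" -> "PTFCHKEHE" -> "P"
  "lpgnirodm" -> "qulsnwtir" -> "QULSNWTIR" -> "Q"
  "srkkdru" -> "xwppiwz" -> "XWPPIWZ" -> "X"
  "aoihvucgumkt" -> "ftnmazhlzrpy" -> "FTNMAZHLZRPY" -> "F"
  "vgztwyuwjk" -> "aleybdzbop" -> "ALEYBDZBOP" -> "A"
  "rsarrb" -> "wxfwwg" -> "WXFWWG" -> "W"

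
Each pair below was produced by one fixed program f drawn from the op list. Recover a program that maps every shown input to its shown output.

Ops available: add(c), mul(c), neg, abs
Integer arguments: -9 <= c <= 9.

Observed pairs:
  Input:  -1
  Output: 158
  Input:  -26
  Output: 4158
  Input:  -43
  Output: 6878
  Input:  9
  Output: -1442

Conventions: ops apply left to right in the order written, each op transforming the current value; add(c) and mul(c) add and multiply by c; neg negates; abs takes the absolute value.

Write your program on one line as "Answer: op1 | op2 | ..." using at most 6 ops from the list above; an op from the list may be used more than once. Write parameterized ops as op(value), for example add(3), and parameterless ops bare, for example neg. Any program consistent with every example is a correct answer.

neg | mul(2) | mul(5) | mul(-2) | mul(-8) | add(-2)

Check, running the answer program on each example:
  -1 -> 1 -> 2 -> 10 -> -20 -> 160 -> 158
  -26 -> 26 -> 52 -> 260 -> -520 -> 4160 -> 4158
  -43 -> 43 -> 86 -> 430 -> -860 -> 6880 -> 6878
  9 -> -9 -> -18 -> -90 -> 180 -> -1440 -> -1442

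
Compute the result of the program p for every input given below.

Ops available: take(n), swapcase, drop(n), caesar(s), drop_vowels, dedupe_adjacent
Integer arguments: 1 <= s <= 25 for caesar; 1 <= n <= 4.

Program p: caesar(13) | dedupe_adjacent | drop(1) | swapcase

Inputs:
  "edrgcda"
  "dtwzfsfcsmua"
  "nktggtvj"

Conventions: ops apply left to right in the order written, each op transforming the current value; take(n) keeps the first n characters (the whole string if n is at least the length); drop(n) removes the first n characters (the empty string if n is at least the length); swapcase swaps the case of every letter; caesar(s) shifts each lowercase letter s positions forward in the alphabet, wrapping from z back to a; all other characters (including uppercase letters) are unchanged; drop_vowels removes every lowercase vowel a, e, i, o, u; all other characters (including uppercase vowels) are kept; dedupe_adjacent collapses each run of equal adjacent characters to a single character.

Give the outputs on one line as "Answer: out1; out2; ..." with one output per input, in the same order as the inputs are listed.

"QETPQN"; "GJMSFSPFZHN"; "XGTGIW"

Execution, op by op:
  "edrgcda" -> "rqetpqn" -> "rqetpqn" -> "qetpqn" -> "QETPQN"
  "dtwzfsfcsmua" -> "qgjmsfspfzhn" -> "qgjmsfspfzhn" -> "gjmsfspfzhn" -> "GJMSFSPFZHN"
  "nktggtvj" -> "axgttgiw" -> "axgtgiw" -> "xgtgiw" -> "XGTGIW"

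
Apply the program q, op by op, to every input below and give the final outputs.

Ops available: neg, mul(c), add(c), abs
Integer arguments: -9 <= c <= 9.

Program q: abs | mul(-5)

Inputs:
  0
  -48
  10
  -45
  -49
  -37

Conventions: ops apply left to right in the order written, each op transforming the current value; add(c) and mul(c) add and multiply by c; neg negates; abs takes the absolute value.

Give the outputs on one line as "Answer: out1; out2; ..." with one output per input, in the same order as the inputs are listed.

0; -240; -50; -225; -245; -185

Execution, op by op:
  0 -> 0 -> 0
  -48 -> 48 -> -240
  10 -> 10 -> -50
  -45 -> 45 -> -225
  -49 -> 49 -> -245
  -37 -> 37 -> -185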